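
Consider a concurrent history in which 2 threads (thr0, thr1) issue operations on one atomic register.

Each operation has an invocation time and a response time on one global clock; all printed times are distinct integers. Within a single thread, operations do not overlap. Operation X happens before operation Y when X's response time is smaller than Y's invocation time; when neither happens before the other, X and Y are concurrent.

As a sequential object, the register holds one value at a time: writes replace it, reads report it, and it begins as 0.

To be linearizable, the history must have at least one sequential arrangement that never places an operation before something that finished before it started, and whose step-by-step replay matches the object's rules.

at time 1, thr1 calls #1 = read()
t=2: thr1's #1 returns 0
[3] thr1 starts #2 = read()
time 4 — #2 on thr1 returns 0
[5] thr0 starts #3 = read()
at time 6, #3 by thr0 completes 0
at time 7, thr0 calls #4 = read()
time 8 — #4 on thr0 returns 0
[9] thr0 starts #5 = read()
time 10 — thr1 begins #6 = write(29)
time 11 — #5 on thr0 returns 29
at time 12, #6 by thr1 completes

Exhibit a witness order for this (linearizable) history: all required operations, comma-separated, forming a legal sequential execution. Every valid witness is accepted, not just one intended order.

step 1: #1 read() → 0 — value 0
step 2: #2 read() → 0 — value 0
step 3: #3 read() → 0 — value 0
step 4: #4 read() → 0 — value 0
step 5: #6 write(29) — value 29
step 6: #5 read() → 29 — value 29

#1, #2, #3, #4, #6, #5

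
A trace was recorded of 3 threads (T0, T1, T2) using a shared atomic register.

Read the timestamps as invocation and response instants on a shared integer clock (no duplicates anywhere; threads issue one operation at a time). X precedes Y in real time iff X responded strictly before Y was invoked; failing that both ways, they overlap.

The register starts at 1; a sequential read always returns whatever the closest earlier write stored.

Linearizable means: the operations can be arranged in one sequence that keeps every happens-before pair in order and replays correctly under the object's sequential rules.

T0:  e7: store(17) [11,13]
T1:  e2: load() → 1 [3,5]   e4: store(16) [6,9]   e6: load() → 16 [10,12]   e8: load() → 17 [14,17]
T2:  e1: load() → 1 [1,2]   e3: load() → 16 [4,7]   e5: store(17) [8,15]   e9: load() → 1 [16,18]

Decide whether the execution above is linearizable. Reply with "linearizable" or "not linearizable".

not linearizable

already the first 18 events (up to e9's response at time 18) admit no linearization; the first 17 still do
real-time-consistent orders of the 9 completed operations: 50 — all fail the atomic register replay
sample order e1, e2, e3, e4, e5, e6, e7, e8, e9 stalls at step 3 — e3 load() → 16 has no legal effect
sample order e1, e2, e3, e4, e5, e6, e7, e9, e8 stalls at step 3 — e3 load() → 16 has no legal effect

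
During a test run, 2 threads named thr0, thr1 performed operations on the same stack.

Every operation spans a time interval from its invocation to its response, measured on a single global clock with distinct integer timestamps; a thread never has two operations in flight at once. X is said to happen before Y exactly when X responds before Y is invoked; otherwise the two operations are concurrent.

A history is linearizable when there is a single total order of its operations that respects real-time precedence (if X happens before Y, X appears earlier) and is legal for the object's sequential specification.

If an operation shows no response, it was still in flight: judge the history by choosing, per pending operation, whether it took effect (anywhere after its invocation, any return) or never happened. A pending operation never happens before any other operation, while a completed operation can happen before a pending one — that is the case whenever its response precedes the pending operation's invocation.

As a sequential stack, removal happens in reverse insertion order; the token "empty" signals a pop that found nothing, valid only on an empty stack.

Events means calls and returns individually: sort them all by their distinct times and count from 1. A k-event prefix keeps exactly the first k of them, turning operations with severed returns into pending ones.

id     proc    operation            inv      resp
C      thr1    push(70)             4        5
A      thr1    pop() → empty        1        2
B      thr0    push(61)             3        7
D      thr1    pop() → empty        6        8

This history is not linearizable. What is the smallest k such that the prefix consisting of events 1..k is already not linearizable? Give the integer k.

8

a valid linearization of events 1..7 exists, for instance A, B, C:
after step 1 (A pop() → empty): stack <>
after step 2 (B push(61)): stack <61>
after step 3 (C push(70)): stack <61,70>
adding event 8 (D responds at 8) leaves no legal real-time order
for example A, B, C, D fails at step 4: D pop() → empty is not legal there
for example A, C, B, D fails at step 4: D pop() → empty is not legal there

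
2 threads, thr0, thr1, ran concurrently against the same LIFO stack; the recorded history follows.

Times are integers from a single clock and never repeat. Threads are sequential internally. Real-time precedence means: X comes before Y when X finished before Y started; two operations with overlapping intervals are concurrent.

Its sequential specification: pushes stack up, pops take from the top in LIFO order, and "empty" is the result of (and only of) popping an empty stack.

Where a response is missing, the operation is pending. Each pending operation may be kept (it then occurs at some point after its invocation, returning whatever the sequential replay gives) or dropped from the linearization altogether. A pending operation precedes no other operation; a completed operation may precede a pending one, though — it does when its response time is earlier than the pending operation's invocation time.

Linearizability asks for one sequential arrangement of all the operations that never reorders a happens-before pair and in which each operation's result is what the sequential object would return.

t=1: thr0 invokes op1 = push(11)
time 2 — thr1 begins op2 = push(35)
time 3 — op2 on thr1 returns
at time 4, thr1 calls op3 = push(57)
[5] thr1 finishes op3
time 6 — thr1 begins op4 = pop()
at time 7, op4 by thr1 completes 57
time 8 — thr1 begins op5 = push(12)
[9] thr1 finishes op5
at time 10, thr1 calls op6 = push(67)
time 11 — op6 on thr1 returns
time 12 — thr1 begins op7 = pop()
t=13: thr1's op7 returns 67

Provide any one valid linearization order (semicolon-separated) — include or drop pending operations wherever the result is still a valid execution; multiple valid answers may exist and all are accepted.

op1; op2; op3; op4; op5; op6; op7

1. op1 push(11) (pending, included), leaving stack <11>
2. op2 push(35), leaving stack <11,35>
3. op3 push(57), leaving stack <11,35,57>
4. op4 pop() → 57, leaving stack <11,35>
5. op5 push(12), leaving stack <11,35,12>
6. op6 push(67), leaving stack <11,35,12,67>
7. op7 pop() → 67, leaving stack <11,35,12>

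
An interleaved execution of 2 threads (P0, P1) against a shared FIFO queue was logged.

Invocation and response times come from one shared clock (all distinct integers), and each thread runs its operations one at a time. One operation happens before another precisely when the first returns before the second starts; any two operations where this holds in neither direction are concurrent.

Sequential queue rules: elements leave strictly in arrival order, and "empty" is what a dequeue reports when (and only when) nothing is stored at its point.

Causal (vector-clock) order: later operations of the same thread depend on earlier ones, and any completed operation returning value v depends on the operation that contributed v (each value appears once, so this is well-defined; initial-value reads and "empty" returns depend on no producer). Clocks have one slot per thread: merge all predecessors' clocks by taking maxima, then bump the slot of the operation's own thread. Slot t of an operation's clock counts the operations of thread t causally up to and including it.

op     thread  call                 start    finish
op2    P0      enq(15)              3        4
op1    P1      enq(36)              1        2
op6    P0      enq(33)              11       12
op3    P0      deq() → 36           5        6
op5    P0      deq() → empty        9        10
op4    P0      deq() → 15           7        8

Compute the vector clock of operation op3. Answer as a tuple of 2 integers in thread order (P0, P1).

(2, 1)

op1, invoked 1, has no incoming edges; only P1's bump applies → (0, 1)
op2, invoked 3, has no incoming edges; only P0's bump applies → (1, 0)
op3 (invocation 5): componentwise max over VC(op1)=(0, 1), VC(op2)=(1, 0), +1 at P0, giving (2, 1)
op4 (invocation 7): componentwise max over VC(op2)=(1, 0), VC(op3)=(2, 1), +1 at P0, giving (3, 1)
op5 (invocation 9): componentwise max over VC(op4)=(3, 1), +1 at P0, giving (4, 1)
op6 (invocation 11): componentwise max over VC(op5)=(4, 1), +1 at P0, giving (5, 1)
target: VC(op3) = (2, 1)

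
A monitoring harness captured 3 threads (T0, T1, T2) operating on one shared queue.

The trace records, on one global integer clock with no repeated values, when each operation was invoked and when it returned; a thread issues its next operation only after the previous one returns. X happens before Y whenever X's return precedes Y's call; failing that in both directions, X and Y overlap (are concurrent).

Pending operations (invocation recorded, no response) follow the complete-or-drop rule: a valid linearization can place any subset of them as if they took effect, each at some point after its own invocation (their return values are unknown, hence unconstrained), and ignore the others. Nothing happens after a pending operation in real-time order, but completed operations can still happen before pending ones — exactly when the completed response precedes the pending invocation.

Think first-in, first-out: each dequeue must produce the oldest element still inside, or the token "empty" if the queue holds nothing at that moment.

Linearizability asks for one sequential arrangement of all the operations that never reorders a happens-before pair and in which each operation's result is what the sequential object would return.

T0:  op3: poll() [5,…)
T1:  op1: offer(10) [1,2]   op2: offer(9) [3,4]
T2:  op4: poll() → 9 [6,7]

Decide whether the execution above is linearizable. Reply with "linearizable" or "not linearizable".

linearizable

one valid linearization: op1, op2, op3, op4
step 1: op1 offer(10) — queue <10>
step 2: op2 offer(9) — queue <10,9>
step 3: op3 poll() (pending, included) — queue <9>
step 4: op4 poll() → 9 — queue <>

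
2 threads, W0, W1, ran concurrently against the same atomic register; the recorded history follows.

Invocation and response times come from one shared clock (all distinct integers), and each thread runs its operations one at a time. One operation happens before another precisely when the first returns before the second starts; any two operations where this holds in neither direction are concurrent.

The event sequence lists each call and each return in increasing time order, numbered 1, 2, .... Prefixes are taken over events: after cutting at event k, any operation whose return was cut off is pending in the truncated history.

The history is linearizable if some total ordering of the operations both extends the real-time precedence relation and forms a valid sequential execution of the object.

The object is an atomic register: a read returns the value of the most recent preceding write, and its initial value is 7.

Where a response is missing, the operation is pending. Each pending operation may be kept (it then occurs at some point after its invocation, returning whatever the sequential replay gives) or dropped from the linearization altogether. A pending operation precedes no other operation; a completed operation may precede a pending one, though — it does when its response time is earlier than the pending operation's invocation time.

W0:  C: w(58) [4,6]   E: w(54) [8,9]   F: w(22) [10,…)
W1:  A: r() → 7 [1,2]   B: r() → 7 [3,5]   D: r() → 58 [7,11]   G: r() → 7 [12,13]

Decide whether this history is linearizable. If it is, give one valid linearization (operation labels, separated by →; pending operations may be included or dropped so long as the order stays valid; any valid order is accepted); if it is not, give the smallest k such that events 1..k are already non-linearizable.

cut after 12 events: linearizable; cut after 13 events (G responds, time 13): not linearizable
checked exhaustively: 4 real-time-consistent orders of 6 completed operations, zero legal atomic register replays
completion choices over the 1 pending operation (F) were checked; none helps
for example A, B, C, D, E, G (pending dropped) fails at step 6: G r() → 7 is not legal there
for example A, B, C, E, D, G (pending dropped) fails at step 5: D r() → 58 is not legal there

not linearizable — minimal violating prefix: 13 events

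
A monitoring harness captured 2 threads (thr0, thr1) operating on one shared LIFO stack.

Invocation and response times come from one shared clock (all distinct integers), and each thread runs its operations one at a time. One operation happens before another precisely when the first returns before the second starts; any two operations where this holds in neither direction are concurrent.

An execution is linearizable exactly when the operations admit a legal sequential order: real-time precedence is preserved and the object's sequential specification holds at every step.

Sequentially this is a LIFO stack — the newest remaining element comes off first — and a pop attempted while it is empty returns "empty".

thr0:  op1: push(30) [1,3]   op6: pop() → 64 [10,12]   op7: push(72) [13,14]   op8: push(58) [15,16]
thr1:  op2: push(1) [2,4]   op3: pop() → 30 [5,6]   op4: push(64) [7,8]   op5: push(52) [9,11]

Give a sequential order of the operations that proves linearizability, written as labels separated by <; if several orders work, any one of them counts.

op2 < op1 < op3 < op4 < op6 < op5 < op7 < op8

1. op2 push(1), leaving stack <1>
2. op1 push(30), leaving stack <1,30>
3. op3 pop() → 30, leaving stack <1>
4. op4 push(64), leaving stack <1,64>
5. op6 pop() → 64, leaving stack <1>
6. op5 push(52), leaving stack <1,52>
7. op7 push(72), leaving stack <1,52,72>
8. op8 push(58), leaving stack <1,52,72,58>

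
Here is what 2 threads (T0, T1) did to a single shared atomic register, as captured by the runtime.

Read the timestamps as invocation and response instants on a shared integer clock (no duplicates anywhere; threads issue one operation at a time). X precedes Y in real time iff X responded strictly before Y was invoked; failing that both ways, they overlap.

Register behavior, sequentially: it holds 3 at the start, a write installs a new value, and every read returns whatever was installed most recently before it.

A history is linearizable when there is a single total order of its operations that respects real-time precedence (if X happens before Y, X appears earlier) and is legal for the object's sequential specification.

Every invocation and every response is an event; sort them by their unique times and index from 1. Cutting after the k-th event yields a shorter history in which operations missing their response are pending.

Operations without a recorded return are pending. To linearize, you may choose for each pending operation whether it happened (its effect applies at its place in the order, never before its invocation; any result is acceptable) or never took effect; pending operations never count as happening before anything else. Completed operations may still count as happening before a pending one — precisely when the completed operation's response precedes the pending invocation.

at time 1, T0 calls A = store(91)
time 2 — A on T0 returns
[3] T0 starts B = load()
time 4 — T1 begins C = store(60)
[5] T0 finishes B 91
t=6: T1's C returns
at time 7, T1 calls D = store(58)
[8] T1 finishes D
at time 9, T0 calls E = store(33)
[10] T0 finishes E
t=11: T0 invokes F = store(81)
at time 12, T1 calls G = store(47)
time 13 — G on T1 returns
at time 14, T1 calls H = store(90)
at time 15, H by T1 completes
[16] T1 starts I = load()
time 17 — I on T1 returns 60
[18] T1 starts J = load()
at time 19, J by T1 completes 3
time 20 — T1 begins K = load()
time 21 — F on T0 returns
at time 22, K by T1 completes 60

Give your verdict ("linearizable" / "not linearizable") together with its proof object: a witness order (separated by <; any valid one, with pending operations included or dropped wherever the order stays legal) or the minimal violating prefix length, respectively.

not linearizable — minimal violating prefix: 17 events

the violation lands at event 17, I's response at time 17: events 1..16 linearize, events 1..17 do not
real-time-consistent orders of the 8 completed operations: 2 — all fail the atomic register replay
no completion choice of the 1 pending operation (F) rescues it — every subset was tried
sample order A, B, C, D, E, G, H, I (pending dropped) stalls at step 8 — I load() → 60 has no legal effect
sample order A, C, B, D, E, G, H, I (pending dropped) stalls at step 3 — B load() → 91 has no legal effect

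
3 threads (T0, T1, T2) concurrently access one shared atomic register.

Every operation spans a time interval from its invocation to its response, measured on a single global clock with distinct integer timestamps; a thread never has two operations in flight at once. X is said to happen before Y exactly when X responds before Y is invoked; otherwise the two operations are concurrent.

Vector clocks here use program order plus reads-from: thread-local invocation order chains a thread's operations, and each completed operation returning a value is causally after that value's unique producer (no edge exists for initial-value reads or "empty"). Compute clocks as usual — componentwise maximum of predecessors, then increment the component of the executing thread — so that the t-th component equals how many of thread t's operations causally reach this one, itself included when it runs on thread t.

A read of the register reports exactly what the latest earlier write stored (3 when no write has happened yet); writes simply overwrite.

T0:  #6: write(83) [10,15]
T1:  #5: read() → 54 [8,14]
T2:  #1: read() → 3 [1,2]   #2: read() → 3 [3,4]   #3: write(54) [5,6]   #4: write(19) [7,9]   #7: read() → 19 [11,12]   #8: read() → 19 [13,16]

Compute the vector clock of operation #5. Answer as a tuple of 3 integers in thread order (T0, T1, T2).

#1 (invocation 1): nothing precedes it; T2's component alone gives (0, 0, 1)
#6 (invocation 10): nothing precedes it; T0's component alone gives (1, 0, 0)
invoked at 3, #2 merges VC(#1)=(0, 0, 1) and bumps T2's slot → (0, 0, 2)
invoked at 5, #3 merges VC(#2)=(0, 0, 2) and bumps T2's slot → (0, 0, 3)
invoked at 7, #4 merges VC(#3)=(0, 0, 3) and bumps T2's slot → (0, 0, 4)
invoked at 8, #5 merges VC(#3)=(0, 0, 3) and bumps T1's slot → (0, 1, 3)
invoked at 11, #7 merges VC(#4)=(0, 0, 4) and bumps T2's slot → (0, 0, 5)
invoked at 13, #8 merges VC(#4)=(0, 0, 4), VC(#7)=(0, 0, 5) and bumps T2's slot → (0, 0, 6)
target: VC(#5) = (0, 1, 3)

(0, 1, 3)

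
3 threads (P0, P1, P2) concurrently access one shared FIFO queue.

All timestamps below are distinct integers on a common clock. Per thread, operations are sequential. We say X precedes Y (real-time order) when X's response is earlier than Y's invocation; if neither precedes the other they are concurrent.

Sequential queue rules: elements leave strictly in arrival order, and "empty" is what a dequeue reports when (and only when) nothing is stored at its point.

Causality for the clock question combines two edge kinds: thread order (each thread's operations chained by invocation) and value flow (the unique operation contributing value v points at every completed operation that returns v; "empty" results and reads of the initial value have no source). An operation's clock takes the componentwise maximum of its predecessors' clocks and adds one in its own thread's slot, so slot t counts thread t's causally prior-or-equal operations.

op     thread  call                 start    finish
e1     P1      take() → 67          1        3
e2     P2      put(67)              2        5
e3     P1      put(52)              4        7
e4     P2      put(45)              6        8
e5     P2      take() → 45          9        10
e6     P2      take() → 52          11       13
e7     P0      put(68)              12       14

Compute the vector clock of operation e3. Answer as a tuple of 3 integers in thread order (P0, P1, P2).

VC(e2, invoked at 2): no causal predecessors; +1 on P2 → (0, 0, 1)
VC(e7, invoked at 12): no causal predecessors; +1 on P0 → (1, 0, 0)
e4, invoked 6, takes VC(e2)=(0, 0, 1) under max, adds 1 for P2 → (0, 0, 2)
e1, invoked 1, takes VC(e2)=(0, 0, 1) under max, adds 1 for P1 → (0, 1, 1)
e5, invoked 9, takes VC(e4)=(0, 0, 2) under max, adds 1 for P2 → (0, 0, 3)
e3, invoked 4, takes VC(e1)=(0, 1, 1) under max, adds 1 for P1 → (0, 2, 1)
e6, invoked 11, takes VC(e3)=(0, 2, 1), VC(e5)=(0, 0, 3) under max, adds 1 for P2 → (0, 2, 4)
target: VC(e3) = (0, 2, 1)

(0, 2, 1)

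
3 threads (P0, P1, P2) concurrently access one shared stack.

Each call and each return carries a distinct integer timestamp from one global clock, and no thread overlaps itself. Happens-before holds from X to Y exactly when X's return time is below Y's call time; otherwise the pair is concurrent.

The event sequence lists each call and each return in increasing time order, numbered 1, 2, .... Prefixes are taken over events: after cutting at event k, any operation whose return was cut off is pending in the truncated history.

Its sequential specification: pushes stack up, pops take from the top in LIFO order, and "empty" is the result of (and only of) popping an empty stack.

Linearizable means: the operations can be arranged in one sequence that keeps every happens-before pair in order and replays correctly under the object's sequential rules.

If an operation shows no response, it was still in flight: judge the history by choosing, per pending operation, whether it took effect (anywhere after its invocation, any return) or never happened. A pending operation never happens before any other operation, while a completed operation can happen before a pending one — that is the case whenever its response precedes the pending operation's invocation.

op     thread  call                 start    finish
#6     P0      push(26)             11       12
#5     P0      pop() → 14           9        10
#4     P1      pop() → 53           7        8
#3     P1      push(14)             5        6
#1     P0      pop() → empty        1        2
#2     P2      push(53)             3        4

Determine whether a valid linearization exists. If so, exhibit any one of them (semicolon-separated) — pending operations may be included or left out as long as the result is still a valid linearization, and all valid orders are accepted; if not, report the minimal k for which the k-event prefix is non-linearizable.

not linearizable — minimal violating prefix: 8 events

prefix check: 1..7 passes, 1..8 fails once #4's time-8 response joins
exhaustive check: the 4 completed stack ops admit one real-time order; illegal
sample order #1, #2, #3, #4 stalls at step 4 — #4 pop() → 53 has no legal effect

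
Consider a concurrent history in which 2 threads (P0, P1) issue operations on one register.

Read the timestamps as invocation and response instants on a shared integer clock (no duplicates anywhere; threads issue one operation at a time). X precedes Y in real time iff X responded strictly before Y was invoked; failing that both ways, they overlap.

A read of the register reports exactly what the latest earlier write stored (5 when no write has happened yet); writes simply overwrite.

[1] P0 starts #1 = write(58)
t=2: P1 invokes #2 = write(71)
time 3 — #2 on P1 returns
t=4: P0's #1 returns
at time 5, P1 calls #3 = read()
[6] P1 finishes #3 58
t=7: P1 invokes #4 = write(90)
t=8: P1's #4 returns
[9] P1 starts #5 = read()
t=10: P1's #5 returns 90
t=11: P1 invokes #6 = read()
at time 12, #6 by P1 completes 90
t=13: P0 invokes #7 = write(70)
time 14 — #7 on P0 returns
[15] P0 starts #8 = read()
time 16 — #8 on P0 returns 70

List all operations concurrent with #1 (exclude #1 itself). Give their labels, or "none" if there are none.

overlap test against #1 [1,4]: concurrent iff the interval meets 1..4
#2 [2,3]: concurrent
#3 [5,6]: after
#4 [7,8]: after
#5 [9,10]: after
#6 [11,12]: after
#7 [13,14]: after
#8 [15,16]: after

#2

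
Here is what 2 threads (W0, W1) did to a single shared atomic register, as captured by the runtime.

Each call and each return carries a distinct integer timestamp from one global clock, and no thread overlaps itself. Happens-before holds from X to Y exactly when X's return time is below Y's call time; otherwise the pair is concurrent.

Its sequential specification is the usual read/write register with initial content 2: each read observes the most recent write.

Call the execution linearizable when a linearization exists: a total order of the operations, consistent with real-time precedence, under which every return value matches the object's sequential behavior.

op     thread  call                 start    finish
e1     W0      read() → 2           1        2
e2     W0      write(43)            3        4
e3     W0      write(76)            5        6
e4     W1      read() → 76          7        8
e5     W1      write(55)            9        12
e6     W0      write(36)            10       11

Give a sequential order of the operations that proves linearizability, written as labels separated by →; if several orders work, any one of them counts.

e1 → e2 → e3 → e4 → e5 → e6

1. e1 read() → 2, leaving value 2
2. e2 write(43), leaving value 43
3. e3 write(76), leaving value 76
4. e4 read() → 76, leaving value 76
5. e5 write(55), leaving value 55
6. e6 write(36), leaving value 36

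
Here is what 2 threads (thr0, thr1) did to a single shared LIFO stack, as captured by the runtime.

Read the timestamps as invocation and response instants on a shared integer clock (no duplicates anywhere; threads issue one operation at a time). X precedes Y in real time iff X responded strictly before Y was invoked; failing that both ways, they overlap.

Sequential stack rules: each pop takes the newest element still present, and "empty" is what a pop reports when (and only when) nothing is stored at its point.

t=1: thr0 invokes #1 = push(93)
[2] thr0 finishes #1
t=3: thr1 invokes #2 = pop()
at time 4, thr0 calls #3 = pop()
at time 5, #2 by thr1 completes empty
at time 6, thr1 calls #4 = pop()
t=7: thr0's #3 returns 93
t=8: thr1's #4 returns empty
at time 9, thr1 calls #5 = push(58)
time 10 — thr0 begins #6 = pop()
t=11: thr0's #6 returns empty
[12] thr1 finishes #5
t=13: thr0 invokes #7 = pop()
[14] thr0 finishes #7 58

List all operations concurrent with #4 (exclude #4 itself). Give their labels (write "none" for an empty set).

#4 runs from 6 to 8; window-overlapping ops are concurrent
#1 [1,2]: before
#2 [3,5]: before
#3 [4,7]: concurrent
#5 [9,12]: after
#6 [10,11]: after
#7 [13,14]: after

#3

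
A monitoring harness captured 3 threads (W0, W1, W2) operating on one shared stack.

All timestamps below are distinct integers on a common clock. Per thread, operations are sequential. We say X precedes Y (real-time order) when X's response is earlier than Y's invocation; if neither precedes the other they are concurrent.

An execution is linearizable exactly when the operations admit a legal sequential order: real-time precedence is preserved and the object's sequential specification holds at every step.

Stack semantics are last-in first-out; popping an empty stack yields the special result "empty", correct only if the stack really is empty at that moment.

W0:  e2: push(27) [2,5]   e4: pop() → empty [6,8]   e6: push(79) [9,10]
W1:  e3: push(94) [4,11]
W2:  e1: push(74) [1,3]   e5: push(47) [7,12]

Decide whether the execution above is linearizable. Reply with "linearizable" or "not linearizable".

cut after 7 events: linearizable; cut after 8 events (e4 responds, time 8): not linearizable
2 orders of the 3 completed stack ops respect real time; none is legal
no completion choice of the 2 pending operations (e3, e5) rescues it — every subset was tried
sample order e1, e2, e4 (pending dropped) stalls at step 3 — e4 pop() → empty has no legal effect
sample order e2, e1, e4 (pending dropped) stalls at step 3 — e4 pop() → empty has no legal effect

not linearizable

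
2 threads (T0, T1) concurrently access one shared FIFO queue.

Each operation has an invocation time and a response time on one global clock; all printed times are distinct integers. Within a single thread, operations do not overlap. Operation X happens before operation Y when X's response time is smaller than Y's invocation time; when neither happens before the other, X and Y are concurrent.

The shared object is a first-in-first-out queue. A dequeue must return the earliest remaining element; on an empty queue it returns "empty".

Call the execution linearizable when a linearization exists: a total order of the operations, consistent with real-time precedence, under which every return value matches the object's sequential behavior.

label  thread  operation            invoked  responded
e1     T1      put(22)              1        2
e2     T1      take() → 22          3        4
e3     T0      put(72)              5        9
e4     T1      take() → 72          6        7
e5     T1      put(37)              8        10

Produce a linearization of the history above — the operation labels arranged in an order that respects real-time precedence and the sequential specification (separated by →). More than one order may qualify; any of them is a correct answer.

e1 → e2 → e3 → e4 → e5

1. e1 put(22), leaving queue <22>
2. e2 take() → 22, leaving queue <>
3. e3 put(72), leaving queue <72>
4. e4 take() → 72, leaving queue <>
5. e5 put(37), leaving queue <37>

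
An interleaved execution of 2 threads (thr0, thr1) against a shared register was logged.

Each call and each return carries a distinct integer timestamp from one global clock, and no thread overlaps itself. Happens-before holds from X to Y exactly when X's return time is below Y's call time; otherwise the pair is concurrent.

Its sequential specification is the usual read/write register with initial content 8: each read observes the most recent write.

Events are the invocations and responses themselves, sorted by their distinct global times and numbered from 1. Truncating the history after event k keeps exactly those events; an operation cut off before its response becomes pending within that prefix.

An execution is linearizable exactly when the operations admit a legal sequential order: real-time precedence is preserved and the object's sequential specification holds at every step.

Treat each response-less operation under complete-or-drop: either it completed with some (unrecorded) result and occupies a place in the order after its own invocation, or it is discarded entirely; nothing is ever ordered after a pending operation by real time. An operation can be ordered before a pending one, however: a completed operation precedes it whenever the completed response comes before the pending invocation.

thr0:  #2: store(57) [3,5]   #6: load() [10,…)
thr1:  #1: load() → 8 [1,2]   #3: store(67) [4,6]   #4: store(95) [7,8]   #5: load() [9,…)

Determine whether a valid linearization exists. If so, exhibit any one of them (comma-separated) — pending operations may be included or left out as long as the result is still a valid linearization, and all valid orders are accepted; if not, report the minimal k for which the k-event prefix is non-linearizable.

linearizable — witness: #1, #2, #3, #4

1. #1 load() → 8, leaving value 8
2. #2 store(57), leaving value 57
3. #3 store(67), leaving value 67
4. #4 store(95), leaving value 95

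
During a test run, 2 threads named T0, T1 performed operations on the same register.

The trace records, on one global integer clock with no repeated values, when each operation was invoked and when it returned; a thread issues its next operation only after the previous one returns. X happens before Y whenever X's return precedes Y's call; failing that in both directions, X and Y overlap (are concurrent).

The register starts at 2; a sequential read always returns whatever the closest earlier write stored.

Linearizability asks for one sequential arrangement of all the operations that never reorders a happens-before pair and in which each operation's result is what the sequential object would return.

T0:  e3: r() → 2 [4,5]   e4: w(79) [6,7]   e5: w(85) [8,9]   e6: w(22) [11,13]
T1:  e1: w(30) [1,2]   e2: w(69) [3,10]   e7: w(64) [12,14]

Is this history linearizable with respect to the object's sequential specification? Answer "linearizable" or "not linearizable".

not linearizable

through event 4 a valid linearization exists; event 5 (e3 responding at time 5) ends that
a single order respects real time; the 2 completed register operations fail replay along it
completion choices over the 1 pending operation (e2) were checked; none helps
one such order, e1, e3 (pending dropped), breaks at step 2 where e3 r() → 2 is illegal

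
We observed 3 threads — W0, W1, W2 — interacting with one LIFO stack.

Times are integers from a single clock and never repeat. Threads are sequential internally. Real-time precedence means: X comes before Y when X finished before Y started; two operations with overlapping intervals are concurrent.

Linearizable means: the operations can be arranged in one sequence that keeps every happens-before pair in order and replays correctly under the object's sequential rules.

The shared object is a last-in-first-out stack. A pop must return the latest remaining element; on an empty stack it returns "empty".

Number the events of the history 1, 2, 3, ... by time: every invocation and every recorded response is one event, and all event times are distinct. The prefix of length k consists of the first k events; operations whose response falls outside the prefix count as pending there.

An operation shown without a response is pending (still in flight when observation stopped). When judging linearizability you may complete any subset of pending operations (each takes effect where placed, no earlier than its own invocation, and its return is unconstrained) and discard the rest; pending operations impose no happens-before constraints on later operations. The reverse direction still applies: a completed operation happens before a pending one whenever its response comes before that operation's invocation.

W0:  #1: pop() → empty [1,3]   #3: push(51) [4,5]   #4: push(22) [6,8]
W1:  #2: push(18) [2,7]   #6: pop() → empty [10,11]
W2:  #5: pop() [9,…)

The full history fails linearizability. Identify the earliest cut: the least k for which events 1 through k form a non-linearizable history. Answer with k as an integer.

a valid linearization of events 1..10 exists, for instance #1, #2, #3, #4:
after step 1 (#1 pop() → empty): stack <>
after step 2 (#2 push(18)): stack <18>
after step 3 (#3 push(51)): stack <18,51>
after step 4 (#4 push(22)): stack <18,51,22>
adding event 11 (#6 responds at 11) leaves no legal real-time order
every completion of the 1 pending operation (#5) was checked; none linearizes
e.g. #1, #2, #3, #4, #6 (pending dropped): illegal at step 5, since #6 pop() → empty cannot apply there
e.g. #1, #3, #2, #4, #6 (pending dropped): illegal at step 5, since #6 pop() → empty cannot apply there

11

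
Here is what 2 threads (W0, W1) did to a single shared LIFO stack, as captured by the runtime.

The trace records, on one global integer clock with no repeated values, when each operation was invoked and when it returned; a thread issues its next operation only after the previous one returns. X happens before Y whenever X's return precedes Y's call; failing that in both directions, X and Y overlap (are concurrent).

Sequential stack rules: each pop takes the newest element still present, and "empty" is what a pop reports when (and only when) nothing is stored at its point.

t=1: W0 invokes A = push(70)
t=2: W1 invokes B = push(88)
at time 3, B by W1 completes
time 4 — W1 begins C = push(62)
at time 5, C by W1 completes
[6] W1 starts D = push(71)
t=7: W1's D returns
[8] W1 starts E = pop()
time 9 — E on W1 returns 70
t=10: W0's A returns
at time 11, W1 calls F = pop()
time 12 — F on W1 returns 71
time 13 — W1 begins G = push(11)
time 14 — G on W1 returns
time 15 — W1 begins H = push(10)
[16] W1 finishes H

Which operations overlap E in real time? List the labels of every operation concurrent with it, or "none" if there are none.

overlap test against E [8,9]: concurrent iff the interval meets 8..9
A [1,10]: concurrent
B [2,3]: before
C [4,5]: before
D [6,7]: before
F [11,12]: after
G [13,14]: after
H [15,16]: after

A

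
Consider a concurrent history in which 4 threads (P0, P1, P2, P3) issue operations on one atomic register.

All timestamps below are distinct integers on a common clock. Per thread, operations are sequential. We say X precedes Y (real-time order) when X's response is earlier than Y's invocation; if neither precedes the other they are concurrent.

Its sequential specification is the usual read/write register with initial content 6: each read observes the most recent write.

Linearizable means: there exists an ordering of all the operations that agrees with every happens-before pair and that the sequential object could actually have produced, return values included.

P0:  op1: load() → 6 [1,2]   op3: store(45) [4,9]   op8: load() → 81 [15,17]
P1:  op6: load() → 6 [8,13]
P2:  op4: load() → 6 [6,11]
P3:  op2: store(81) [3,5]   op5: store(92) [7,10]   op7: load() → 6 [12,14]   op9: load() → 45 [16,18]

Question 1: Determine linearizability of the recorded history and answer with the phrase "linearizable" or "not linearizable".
not linearizable

already the first 11 events (up to op4's response at time 11) admit no linearization; the first 10 still do
the 5 completed operations admit 8 real-time orders; each fails the atomic register replay
including or dropping the 1 pending operation (op6) in any combination fails
take op1, op2, op3, op4, op5 (pending dropped): step 4 already fails, because op4 load() → 6 cannot occur there
take op1, op2, op3, op5, op4 (pending dropped): step 5 already fails, because op4 load() → 6 cannot occur there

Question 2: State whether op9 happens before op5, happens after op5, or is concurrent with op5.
after

op9 spans [16,18], op5 spans [7,10]
resp(op5)=10 < inv(op9)=16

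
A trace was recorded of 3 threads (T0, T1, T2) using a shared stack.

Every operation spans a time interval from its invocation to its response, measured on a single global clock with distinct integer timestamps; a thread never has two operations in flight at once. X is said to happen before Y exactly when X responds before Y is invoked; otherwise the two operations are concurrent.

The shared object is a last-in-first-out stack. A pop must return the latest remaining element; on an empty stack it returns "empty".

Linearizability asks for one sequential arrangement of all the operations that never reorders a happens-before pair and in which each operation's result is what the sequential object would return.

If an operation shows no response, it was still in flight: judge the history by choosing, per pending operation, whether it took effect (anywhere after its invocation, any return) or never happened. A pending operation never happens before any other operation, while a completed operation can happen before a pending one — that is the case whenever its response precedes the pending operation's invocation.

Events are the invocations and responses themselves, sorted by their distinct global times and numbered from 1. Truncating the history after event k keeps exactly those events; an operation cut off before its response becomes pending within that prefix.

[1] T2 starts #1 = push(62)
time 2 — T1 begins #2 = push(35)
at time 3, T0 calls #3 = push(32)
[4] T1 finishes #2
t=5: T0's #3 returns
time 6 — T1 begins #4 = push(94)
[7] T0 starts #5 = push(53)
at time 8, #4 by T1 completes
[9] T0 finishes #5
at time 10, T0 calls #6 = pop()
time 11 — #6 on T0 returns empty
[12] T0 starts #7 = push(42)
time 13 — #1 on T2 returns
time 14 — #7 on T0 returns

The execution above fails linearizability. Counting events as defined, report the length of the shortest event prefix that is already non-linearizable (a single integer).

events 1..10 are linearizable, e.g. via #1, #2, #3, #4, #5:
step 1: #1 push(62) (pending, included) — stack <62>
step 2: #2 push(35) — stack <62,35>
step 3: #3 push(32) — stack <62,35,32>
step 4: #4 push(94) — stack <62,35,32,94>
step 5: #5 push(53) — stack <62,35,32,94,53>
include event 11 — #6 responding at 11 — and every candidate order breaks
completion choices over the 1 pending operation (#1) were checked; none helps
one such order, #2, #3, #4, #5, #6 (pending dropped), breaks at step 5 where #6 pop() → empty is illegal
one such order, #2, #3, #5, #4, #6 (pending dropped), breaks at step 5 where #6 pop() → empty is illegal

11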